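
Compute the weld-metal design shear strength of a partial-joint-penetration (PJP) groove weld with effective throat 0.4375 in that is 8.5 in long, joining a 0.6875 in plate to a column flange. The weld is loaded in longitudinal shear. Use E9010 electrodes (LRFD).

φR_n ≈ 151 kips

E90XX → F_EXX = 90 ksi.
Effective throat (given) t_e = 0.4375 in.
A_we = 0.4375 × 8.5 = 3.719 in².
F_nw = 0.6 F_EXX = 54 ksi.
φR_n = 0.75 × 54 × 3.719 = 150.6 kips.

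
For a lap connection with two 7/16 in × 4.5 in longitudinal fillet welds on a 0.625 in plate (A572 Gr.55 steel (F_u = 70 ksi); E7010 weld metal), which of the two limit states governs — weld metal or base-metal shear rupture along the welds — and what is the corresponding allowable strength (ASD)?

E70XX → F_EXX = 70 ksi.
t_e = 0.707 × 0.4375 = 0.3093 in; L = 9 in.
Weld metal: R_n/Ω = (1/2.0) × 0.6 × 70 × 0.3093 × 9 = 58.46 kips.
Base metal (shear rupture): R_n/Ω = (1/2.0) × 0.6 × 70 × 0.625 × 9 = 118.1 kips.
Governing: weld metal.

R_n/Ω ≈ 58.5 kips (weld metal governs)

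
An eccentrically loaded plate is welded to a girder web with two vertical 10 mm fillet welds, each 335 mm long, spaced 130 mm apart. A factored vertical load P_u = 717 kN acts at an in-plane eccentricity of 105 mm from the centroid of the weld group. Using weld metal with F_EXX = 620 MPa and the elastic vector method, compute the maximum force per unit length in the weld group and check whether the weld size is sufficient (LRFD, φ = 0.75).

Total weld length L_w = 670 mm. Treat welds as unit-width lines.
Polar moment about centroid: J = 2[d³/12 + d(b/2)²] = 2[335³/12 + 335×65²] = 9097000 mm³.
Direct shear f_v = P/L_w = 717×10³ / 670 = 1070 N/mm (vertical).
Torsion M = P·e = 717×10³ × 105 = 75285000 N·mm.
Critical point at (x, y) = (65, 167.5) from centroid. f_tx = M·y/J = 1386 N/mm; f_ty = M·x/J = 537.9 N/mm.
Resultant f_max = √[f_tx² + (f_v + f_ty)²] = √[1386² + (1070 + 537.9)²] = 2123 N/mm.
Capacity per unit length: φr_n = 0.75 × 0.6 × 620 × (0.707 × 10) = 1973 N/mm.
2123 > 1973 → NOT adequate.

f_max ≈ 2120 N/mm; NOT adequate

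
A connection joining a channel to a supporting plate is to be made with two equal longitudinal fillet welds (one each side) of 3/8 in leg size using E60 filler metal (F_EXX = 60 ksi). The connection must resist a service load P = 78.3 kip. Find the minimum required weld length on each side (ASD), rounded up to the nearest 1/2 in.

Throat t_e = 0.707 × 0.375 = 0.2651 in.
r_n/Ω = (0.6 × 60 × 0.2651) / 2.0 = 4.772 kip/in.
L_req = P / (r_n/Ω) = 78.3 / 4.772 = 16.41 in total.
Per side: 16.41 / 2 = 8.204 in.
Round up → use L = 8.5 in on each side.

L = 8.5 in on each side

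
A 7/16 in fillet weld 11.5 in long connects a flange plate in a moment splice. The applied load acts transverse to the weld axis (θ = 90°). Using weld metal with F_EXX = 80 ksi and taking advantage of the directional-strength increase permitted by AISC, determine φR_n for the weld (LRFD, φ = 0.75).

t_e = 0.707 × 0.4375 = 0.3093 in; A_we = 0.3093 × 11.5 = 3.557 in².
Directional factor: 1.0 + 0.5 sin^1.5(90°) = 1.5.
F_nw = 0.6 × 80 × 1.5 = 72 ksi.
φR_n = 0.75 × 72 × 3.557 = 192.1 kips.

φR_n ≈ 192 kips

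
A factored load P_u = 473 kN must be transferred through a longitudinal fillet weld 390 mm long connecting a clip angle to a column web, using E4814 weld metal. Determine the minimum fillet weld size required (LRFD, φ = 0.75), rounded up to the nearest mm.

E48XX → F_EXX = 480 MPa.
Total weld length L = 390 mm.
Required throat t_e = P_u / (φ × 0.6 F_EXX × L) = 473 / (0.75 × 0.6 × 480 × 390 × 10⁻³) = 5.615 mm.
Required leg w = t_e / 0.707 = 7.942 mm → use 8 mm.

w = 8 mm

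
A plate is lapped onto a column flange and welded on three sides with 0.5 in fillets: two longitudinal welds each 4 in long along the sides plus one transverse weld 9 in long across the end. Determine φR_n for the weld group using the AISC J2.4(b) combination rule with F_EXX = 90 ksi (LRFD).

φR_n ≈ 291 kips

t_e = 0.707 × 0.5 = 0.3535 in.
R_nwl = 0.6 × 90 × 0.3535 × 8 = 152.7 kips (longitudinal, 2 welds).
R_nwt = 0.6 × 90 × 0.3535 × 9 = 171.8 kips (transverse, base value).
(i) R_nwl + R_nwt = 324.5 kips; (ii) 0.85 R_nwl + 1.5 R_nwt = 387.5 kips.
R_n = max = 387.5 kips [governs: (ii)]; φR_n = 290.6 kips.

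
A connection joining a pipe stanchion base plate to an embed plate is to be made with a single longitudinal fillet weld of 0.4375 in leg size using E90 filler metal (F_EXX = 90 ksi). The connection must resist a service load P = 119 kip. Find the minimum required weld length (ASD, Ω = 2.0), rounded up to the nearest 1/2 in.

L = 14.5 in

Throat t_e = 0.707 × 0.4375 = 0.3093 in.
r_n/Ω = (0.6 × 90 × 0.3093) / 2.0 = 8.351 kip/in.
L_req = P / (r_n/Ω) = 119 / 8.351 = 14.25 in total.
Round up → use L = 14.5 in.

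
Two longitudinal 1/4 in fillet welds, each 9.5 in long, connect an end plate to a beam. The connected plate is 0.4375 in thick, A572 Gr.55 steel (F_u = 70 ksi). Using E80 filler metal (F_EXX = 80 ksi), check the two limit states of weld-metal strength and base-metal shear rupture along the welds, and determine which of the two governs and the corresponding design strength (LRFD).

t_e = 0.707 × 0.25 = 0.1767 in; L = 19 in.
Weld metal: φR_n = 0.75 × 0.6 × 80 × 0.1767 × 19 = 120.9 kip.
Base metal (shear rupture): φR_n = 0.75 × 0.6 × 70 × 0.4375 × 19 = 261.8 kip.
Governing: weld metal.

φR_n ≈ 121 kip (weld metal governs)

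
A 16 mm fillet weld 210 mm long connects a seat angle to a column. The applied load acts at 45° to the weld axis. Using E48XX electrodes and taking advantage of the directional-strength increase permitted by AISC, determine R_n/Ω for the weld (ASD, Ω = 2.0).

E48XX → F_EXX = 480 MPa.
t_e = 0.707 × 16 = 11.31 mm; A_we = 11.31 × 210 = 2376 mm².
Directional factor: 1.0 + 0.5 sin^1.5(45°) = 1.297.
F_nw = 0.6 × 480 × 1.297 = 373.6 MPa.
R_n/Ω = (373.6 × 2376) / 2.0 × 10⁻³ = 443.8 kN.

R_n/Ω ≈ 444 kN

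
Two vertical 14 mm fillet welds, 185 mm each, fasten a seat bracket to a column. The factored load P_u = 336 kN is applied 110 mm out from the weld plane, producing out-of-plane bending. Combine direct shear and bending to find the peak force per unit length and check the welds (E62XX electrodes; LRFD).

f_max ≈ 3360 N/mm; NOT adequate

E62XX → F_EXX = 620 MPa.
L_w = 2 × 185 = 370 mm; section modulus (unit throat) S = 2 × L²/6 = 11410 mm².
Direct shear f_v = P/L_w = 336×10³/370 = 908.1 N/mm.
Moment M = P × e = 336×10³ × 110 = 36960000 N·mm; bending f_b = M/S = 3240 N/mm.
f_max = √(f_v² + f_b²) = √(908.1² + 3240²) = 3365 N/mm.
φr_n = 0.75 × 0.6 × 620 × (0.707 × 14) = 2762 N/mm → NOT adequate.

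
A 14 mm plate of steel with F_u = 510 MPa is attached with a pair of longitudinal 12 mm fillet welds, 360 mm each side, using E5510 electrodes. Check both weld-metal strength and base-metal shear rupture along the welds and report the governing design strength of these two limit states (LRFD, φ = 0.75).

E55XX → F_EXX = 550 MPa.
t_e = 0.707 × 12 = 8.484 mm; L = 720 mm.
Weld metal: φR_n = 0.75 × 0.6 × 550 × 8.484 × 720 × 10⁻³ = 1512 kN.
Base metal (shear rupture): φR_n = 0.75 × 0.6 × 510 × 14 × 720 × 10⁻³ = 2313 kN.
Governing: weld metal.

φR_n ≈ 1510 kN (weld metal governs)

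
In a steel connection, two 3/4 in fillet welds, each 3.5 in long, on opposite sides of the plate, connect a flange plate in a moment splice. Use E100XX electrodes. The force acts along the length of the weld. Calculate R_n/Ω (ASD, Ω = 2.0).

E100XX → F_EXX = 100 ksi.
Effective throat t_e = 0.707 × 0.75 = 0.5302 in.
Total length L = 7 in; A_we = 0.5302 × 7 = 3.712 in².
F_nw = 0.6 F_EXX = 0.6 × 100 = 60 ksi.
R_n = 60 × 3.712 = 222.7 kip; R_n/Ω = 222.7/2.0 = 111.4 kip.

R_n/Ω ≈ 111 kip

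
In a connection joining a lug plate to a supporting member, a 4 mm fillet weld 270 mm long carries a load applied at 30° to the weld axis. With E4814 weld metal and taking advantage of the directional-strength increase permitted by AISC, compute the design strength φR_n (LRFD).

φR_n ≈ 194 kN

E48XX → F_EXX = 480 MPa.
t_e = 0.707 × 4 = 2.828 mm; A_we = 2.828 × 270 = 763.6 mm².
Directional factor: 1.0 + 0.5 sin^1.5(30°) = 1.177.
F_nw = 0.6 × 480 × 1.177 = 338.9 MPa.
φR_n = 0.75 × 338.9 × 763.6 × 10⁻³ = 194.1 kN.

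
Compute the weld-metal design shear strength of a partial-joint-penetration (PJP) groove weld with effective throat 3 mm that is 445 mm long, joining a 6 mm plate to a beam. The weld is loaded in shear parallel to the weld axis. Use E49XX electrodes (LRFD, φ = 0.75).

E49XX → F_EXX = 490 MPa.
Effective throat (given) t_e = 3 mm.
A_we = 3 × 445 = 1335 mm².
F_nw = 0.6 F_EXX = 294 MPa.
φR_n = 0.75 × 294 × 1335 × 10⁻³ = 294.4 kN.

φR_n ≈ 294 kN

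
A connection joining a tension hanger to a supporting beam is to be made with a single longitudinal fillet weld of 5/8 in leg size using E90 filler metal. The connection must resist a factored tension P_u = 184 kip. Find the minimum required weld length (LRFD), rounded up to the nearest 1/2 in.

L = 10.5 in

E90XX → F_EXX = 90 ksi.
Throat t_e = 0.707 × 0.625 = 0.4419 in.
φr_n = 0.75 × 0.6 × 90 × 0.4419 = 17.9 kip/in.
L_req = P_u / φr_n = 184 / 17.9 = 10.28 in total.
Round up → use L = 10.5 in.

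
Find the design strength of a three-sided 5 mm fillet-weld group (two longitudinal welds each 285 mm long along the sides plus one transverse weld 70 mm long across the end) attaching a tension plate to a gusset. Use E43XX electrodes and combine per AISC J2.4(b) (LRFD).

E43XX → F_EXX = 430 MPa.
t_e = 0.707 × 5 = 3.535 mm.
R_nwl = 0.6 × 430 × 3.535 × 570 × 10⁻³ = 519.9 kN (longitudinal, 2 welds).
R_nwt = 0.6 × 430 × 3.535 × 70 × 10⁻³ = 63.84 kN (transverse, base value).
(i) R_nwl + R_nwt = 583.7 kN; (ii) 0.85 R_nwl + 1.5 R_nwt = 537.6 kN.
R_n = max = 583.7 kN [governs: (i)]; φR_n = 437.8 kN.

φR_n ≈ 438 kN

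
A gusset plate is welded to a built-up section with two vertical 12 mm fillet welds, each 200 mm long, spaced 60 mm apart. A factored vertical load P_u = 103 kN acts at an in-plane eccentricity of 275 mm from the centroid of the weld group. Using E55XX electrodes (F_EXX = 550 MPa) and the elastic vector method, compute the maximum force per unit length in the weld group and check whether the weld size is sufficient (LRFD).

f_max ≈ 1840 N/mm; adequate

Total weld length L_w = 400 mm. Treat welds as unit-width lines.
Polar moment about centroid: J = 2[d³/12 + d(b/2)²] = 2[200³/12 + 200×30²] = 1693000 mm³.
Direct shear f_v = P/L_w = 103×10³ / 400 = 257.5 N/mm (vertical).
Torsion M = P·e = 103×10³ × 275 = 28325000 N·mm.
Critical point at (x, y) = (30, 100) from centroid. f_tx = M·y/J = 1673 N/mm; f_ty = M·x/J = 501.8 N/mm.
Resultant f_max = √[f_tx² + (f_v + f_ty)²] = √[1673² + (257.5 + 501.8)²] = 1837 N/mm.
Capacity per unit length: φr_n = 0.75 × 0.6 × 550 × (0.707 × 12) = 2100 N/mm.
1837 ≤ 2100 → adequate.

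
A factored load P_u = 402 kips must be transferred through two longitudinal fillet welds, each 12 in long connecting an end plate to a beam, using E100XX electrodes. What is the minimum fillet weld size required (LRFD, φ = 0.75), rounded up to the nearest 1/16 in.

w = 9/16 in

E100XX → F_EXX = 100 ksi.
Total weld length L = 24 in.
Required throat t_e = P_u / (φ × 0.6 F_EXX × L) = 402 / (0.75 × 0.6 × 100 × 24) = 0.3722 in.
Required leg w = t_e / 0.707 = 0.5265 in → use 9/16 in.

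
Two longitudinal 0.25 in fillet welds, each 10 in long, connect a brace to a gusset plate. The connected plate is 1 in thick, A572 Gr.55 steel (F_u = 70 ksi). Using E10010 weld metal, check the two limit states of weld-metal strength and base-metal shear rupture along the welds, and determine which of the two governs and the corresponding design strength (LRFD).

φR_n ≈ 159 kips (weld metal governs)

E100XX → F_EXX = 100 ksi.
t_e = 0.707 × 0.25 = 0.1767 in; L = 20 in.
Weld metal: φR_n = 0.75 × 0.6 × 100 × 0.1767 × 20 = 159.1 kips.
Base metal (shear rupture): φR_n = 0.75 × 0.6 × 70 × 1 × 20 = 630 kips.
Governing: weld metal.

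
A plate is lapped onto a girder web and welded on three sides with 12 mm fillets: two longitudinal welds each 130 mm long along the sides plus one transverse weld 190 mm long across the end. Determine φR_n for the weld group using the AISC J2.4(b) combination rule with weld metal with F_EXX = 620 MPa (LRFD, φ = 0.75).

t_e = 0.707 × 12 = 8.484 mm.
R_nwl = 0.6 × 620 × 8.484 × 260 × 10⁻³ = 820.6 kN (longitudinal, 2 welds).
R_nwt = 0.6 × 620 × 8.484 × 190 × 10⁻³ = 599.6 kN (transverse, base value).
(i) R_nwl + R_nwt = 1420 kN; (ii) 0.85 R_nwl + 1.5 R_nwt = 1597 kN.
R_n = max = 1597 kN [governs: (ii)]; φR_n = 1198 kN.

φR_n ≈ 1200 kN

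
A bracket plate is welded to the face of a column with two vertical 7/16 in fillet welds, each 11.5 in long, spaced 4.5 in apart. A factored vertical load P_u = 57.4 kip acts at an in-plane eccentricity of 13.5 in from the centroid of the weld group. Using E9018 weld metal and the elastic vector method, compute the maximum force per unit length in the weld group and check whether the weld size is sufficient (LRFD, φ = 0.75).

f_max ≈ 14 kip/in; NOT adequate

E90XX → F_EXX = 90 ksi.
Total weld length L_w = 23 in. Treat welds as unit-width lines.
Polar moment about centroid: J = 2[d³/12 + d(b/2)²] = 2[11.5³/12 + 11.5×2.25²] = 369.9 in³.
Direct shear f_v = P/L_w = 57.4 / 23 = 2.496 kip/in (vertical).
Torsion M = P·e = 57.4 × 13.5 = 774.9 kip·in.
Critical point at (x, y) = (2.25, 5.75) from centroid. f_tx = M·y/J = 12.05 kip/in; f_ty = M·x/J = 4.713 kip/in.
Resultant f_max = √[f_tx² + (f_v + f_ty)²] = √[12.05² + (2.496 + 4.713)²] = 14.04 kip/in.
Capacity per unit length: φr_n = 0.75 × 0.6 × 90 × (0.707 × 0.4375) = 12.53 kip/in.
14.04 > 12.53 → NOT adequate.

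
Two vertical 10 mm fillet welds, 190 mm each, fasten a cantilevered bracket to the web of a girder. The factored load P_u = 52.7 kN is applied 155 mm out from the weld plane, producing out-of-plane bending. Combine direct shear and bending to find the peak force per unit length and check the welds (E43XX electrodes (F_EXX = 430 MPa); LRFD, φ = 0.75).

f_max ≈ 693 N/mm; adequate

L_w = 2 × 190 = 380 mm; section modulus (unit throat) S = 2 × L²/6 = 12030 mm².
Direct shear f_v = P/L_w = 52.7×10³/380 = 138.7 N/mm.
Moment M = P × e = 52.7×10³ × 155 = 8168500 N·mm; bending f_b = M/S = 678.8 N/mm.
f_max = √(f_v² + f_b²) = √(138.7² + 678.8²) = 692.8 N/mm.
φr_n = 0.75 × 0.6 × 430 × (0.707 × 10) = 1368 N/mm → adequate.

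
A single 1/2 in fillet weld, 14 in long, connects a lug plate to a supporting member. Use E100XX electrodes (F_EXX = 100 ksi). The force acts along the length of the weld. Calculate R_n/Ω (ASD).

R_n/Ω ≈ 148 kip

Effective throat t_e = 0.707 × 0.5 = 0.3535 in.
Total length L = 14 in; A_we = 0.3535 × 14 = 4.949 in².
F_nw = 0.6 F_EXX = 0.6 × 100 = 60 ksi.
R_n = 60 × 4.949 = 296.9 kip; R_n/Ω = 296.9/2.0 = 148.5 kip.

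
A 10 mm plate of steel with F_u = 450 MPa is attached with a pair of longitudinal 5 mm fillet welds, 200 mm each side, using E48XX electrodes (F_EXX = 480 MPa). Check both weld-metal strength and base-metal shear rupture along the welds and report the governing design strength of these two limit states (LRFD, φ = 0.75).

t_e = 0.707 × 5 = 3.535 mm; L = 400 mm.
Weld metal: φR_n = 0.75 × 0.6 × 480 × 3.535 × 400 × 10⁻³ = 305.4 kN.
Base metal (shear rupture): φR_n = 0.75 × 0.6 × 450 × 10 × 400 × 10⁻³ = 810 kN.
Governing: weld metal.

φR_n ≈ 305 kN (weld metal governs)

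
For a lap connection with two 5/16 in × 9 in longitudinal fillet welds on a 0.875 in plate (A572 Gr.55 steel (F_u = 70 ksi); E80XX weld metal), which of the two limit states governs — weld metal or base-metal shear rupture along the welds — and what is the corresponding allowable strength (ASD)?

R_n/Ω ≈ 95.4 kips (weld metal governs)

E80XX → F_EXX = 80 ksi.
t_e = 0.707 × 0.3125 = 0.2209 in; L = 18 in.
Weld metal: R_n/Ω = (1/2.0) × 0.6 × 80 × 0.2209 × 18 = 95.44 kips.
Base metal (shear rupture): R_n/Ω = (1/2.0) × 0.6 × 70 × 0.875 × 18 = 330.8 kips.
Governing: weld metal.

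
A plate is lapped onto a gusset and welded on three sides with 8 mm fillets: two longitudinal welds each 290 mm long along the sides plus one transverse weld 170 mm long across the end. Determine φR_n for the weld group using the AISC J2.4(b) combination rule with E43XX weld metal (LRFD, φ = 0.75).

φR_n ≈ 821 kN

E43XX → F_EXX = 430 MPa.
t_e = 0.707 × 8 = 5.656 mm.
R_nwl = 0.6 × 430 × 5.656 × 580 × 10⁻³ = 846.4 kN (longitudinal, 2 welds).
R_nwt = 0.6 × 430 × 5.656 × 170 × 10⁻³ = 248.1 kN (transverse, base value).
(i) R_nwl + R_nwt = 1094 kN; (ii) 0.85 R_nwl + 1.5 R_nwt = 1092 kN.
R_n = max = 1094 kN [governs: (i)]; φR_n = 820.8 kN.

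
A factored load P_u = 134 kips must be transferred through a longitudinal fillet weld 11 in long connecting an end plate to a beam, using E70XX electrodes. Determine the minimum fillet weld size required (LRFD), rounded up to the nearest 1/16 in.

E70XX → F_EXX = 70 ksi.
Total weld length L = 11 in.
Required throat t_e = P_u / (φ × 0.6 F_EXX × L) = 134 / (0.75 × 0.6 × 70 × 11) = 0.3867 in.
Required leg w = t_e / 0.707 = 0.547 in → use 9/16 in.

w = 9/16 in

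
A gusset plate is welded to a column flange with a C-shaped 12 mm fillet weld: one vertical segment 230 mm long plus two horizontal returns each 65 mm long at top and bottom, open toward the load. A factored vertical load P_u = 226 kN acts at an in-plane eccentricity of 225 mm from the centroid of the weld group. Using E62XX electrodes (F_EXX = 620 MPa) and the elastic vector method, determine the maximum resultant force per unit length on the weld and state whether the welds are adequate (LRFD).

Total weld length L_w = 360 mm. Treat welds as unit-width lines.
Centroid: x̄ = 2×65×32.5 / 360 = 11.74 mm from the vertical weld.
Polar moment about centroid: J = I_x + I_y = [230³/12 + 2×65×115²] + [230×11.74² + 2(65³/12 + 65×20.76²)] = 2867000 mm³.
Direct shear f_v = P/L_w = 226×10³ / 360 = 627.8 N/mm (vertical).
Torsion M = P·e = 226×10³ × 225 = 50850000 N·mm.
Critical point at (x, y) = (53.26, 115) from centroid. f_tx = M·y/J = 2040 N/mm; f_ty = M·x/J = 944.8 N/mm.
Resultant f_max = √[f_tx² + (f_v + f_ty)²] = √[2040² + (627.8 + 944.8)²] = 2576 N/mm.
Capacity per unit length: φr_n = 0.75 × 0.6 × 620 × (0.707 × 12) = 2367 N/mm.
2576 > 2367 → NOT adequate.

f_max ≈ 2580 N/mm; NOT adequate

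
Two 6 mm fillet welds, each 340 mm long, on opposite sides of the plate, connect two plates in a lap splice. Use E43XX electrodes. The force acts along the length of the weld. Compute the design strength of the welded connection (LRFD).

E43XX → F_EXX = 430 MPa.
Effective throat t_e = 0.707 × 6 = 4.242 mm.
Total length L = 680 mm; A_we = 4.242 × 680 = 2885 mm².
F_nw = 0.6 F_EXX = 0.6 × 430 = 258 MPa.
φR_n = 0.75 × 258 × 2885 × 10⁻³ = 558.2 kN.

φR_n ≈ 558 kN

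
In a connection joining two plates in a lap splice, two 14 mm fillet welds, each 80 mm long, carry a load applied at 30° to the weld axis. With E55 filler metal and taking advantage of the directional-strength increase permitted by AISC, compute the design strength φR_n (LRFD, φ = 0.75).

φR_n ≈ 461 kN

E55XX → F_EXX = 550 MPa.
t_e = 0.707 × 14 = 9.898 mm; A_we = 9.898 × 160 = 1584 mm².
Directional factor: 1.0 + 0.5 sin^1.5(30°) = 1.177.
F_nw = 0.6 × 550 × 1.177 = 388.3 MPa.
φR_n = 0.75 × 388.3 × 1584 × 10⁻³ = 461.3 kN.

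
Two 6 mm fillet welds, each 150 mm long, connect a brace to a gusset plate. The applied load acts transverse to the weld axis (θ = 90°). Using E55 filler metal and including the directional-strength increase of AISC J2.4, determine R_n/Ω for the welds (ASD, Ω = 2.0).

R_n/Ω ≈ 315 kN

E55XX → F_EXX = 550 MPa.
t_e = 0.707 × 6 = 4.242 mm; A_we = 4.242 × 300 = 1273 mm².
Directional factor: 1.0 + 0.5 sin^1.5(90°) = 1.5.
F_nw = 0.6 × 550 × 1.5 = 495 MPa.
R_n/Ω = (495 × 1273) / 2.0 × 10⁻³ = 315 kN.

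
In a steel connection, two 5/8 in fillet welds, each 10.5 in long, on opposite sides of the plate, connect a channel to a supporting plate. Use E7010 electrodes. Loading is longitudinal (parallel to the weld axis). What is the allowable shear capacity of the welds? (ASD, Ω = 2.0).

E70XX → F_EXX = 70 ksi.
Effective throat t_e = 0.707 × 0.625 = 0.4419 in.
Total length L = 21 in; A_we = 0.4419 × 21 = 9.279 in².
F_nw = 0.6 F_EXX = 0.6 × 70 = 42 ksi.
R_n = 42 × 9.279 = 389.7 kips; R_n/Ω = 389.7/2.0 = 194.9 kips.

R_n/Ω ≈ 195 kips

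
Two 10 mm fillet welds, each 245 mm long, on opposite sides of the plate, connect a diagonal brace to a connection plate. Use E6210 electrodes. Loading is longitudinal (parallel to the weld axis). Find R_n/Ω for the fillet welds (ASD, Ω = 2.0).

E62XX → F_EXX = 620 MPa.
Effective throat t_e = 0.707 × 10 = 7.07 mm.
Total length L = 490 mm; A_we = 7.07 × 490 = 3464 mm².
F_nw = 0.6 F_EXX = 0.6 × 620 = 372 MPa.
R_n = 372 × 3464 × 10⁻³ = 1289 kN; R_n/Ω = 1289/2.0 = 644.4 kN.

R_n/Ω ≈ 644 kN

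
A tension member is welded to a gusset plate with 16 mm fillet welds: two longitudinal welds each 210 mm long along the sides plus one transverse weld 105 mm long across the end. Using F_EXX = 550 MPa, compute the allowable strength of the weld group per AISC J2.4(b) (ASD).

R_n/Ω ≈ 980 kN

t_e = 0.707 × 16 = 11.31 mm.
R_nwl = 0.6 × 550 × 11.31 × 420 × 10⁻³ = 1568 kN (longitudinal, 2 welds).
R_nwt = 0.6 × 550 × 11.31 × 105 × 10⁻³ = 392 kN (transverse, base value).
(i) R_nwl + R_nwt = 1960 kN; (ii) 0.85 R_nwl + 1.5 R_nwt = 1921 kN.
R_n = max = 1960 kN [governs: (i)]; R_n/Ω = 979.9 kN.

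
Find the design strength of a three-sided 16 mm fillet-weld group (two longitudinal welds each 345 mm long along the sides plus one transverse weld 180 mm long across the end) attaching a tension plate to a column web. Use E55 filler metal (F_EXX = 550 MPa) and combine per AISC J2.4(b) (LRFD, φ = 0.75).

t_e = 0.707 × 16 = 11.31 mm.
R_nwl = 0.6 × 550 × 11.31 × 690 × 10⁻³ = 2576 kN (longitudinal, 2 welds).
R_nwt = 0.6 × 550 × 11.31 × 180 × 10⁻³ = 671.9 kN (transverse, base value).
(i) R_nwl + R_nwt = 3248 kN; (ii) 0.85 R_nwl + 1.5 R_nwt = 3197 kN.
R_n = max = 3248 kN [governs: (i)]; φR_n = 2436 kN.

φR_n ≈ 2440 kN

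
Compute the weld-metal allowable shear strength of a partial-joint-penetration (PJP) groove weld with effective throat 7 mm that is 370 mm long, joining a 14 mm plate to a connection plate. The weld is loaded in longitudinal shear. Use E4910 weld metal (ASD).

R_n/Ω ≈ 381 kN

E49XX → F_EXX = 490 MPa.
Effective throat (given) t_e = 7 mm.
A_we = 7 × 370 = 2590 mm².
F_nw = 0.6 F_EXX = 294 MPa.
R_n/Ω = (294 × 2590) / 2.0 × 10⁻³ = 380.7 kN.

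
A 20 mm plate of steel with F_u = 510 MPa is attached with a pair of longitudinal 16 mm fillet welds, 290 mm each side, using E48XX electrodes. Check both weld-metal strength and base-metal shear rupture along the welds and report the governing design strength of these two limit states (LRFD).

E48XX → F_EXX = 480 MPa.
t_e = 0.707 × 16 = 11.31 mm; L = 580 mm.
Weld metal: φR_n = 0.75 × 0.6 × 480 × 11.31 × 580 × 10⁻³ = 1417 kN.
Base metal (shear rupture): φR_n = 0.75 × 0.6 × 510 × 20 × 580 × 10⁻³ = 2662 kN.
Governing: weld metal.

φR_n ≈ 1420 kN (weld metal governs)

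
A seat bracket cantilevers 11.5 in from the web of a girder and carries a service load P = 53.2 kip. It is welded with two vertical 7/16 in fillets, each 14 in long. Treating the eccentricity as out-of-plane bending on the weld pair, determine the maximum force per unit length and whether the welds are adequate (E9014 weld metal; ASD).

E90XX → F_EXX = 90 ksi.
L_w = 2 × 14 = 28 in; section modulus (unit throat) S = 2 × L²/6 = 65.33 in².
Direct shear f_v = P/L_w = 53.2/28 = 1.9 kip/in.
Moment M = P × e = 53.2 × 11.5 = 611.8 kip·in; bending f_b = M/S = 9.364 kip/in.
f_max = √(f_v² + f_b²) = √(1.9² + 9.364²) = 9.555 kip/in.
r_n/Ω = (1/2.0) × 0.6 × 90 × (0.707 × 0.4375) = 8.351 kip/in → NOT adequate.

f_max ≈ 9.56 kip/in; NOT adequate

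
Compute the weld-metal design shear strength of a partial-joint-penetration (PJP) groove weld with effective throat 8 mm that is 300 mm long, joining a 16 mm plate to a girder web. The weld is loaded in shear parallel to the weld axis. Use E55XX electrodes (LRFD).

φR_n ≈ 594 kN

E55XX → F_EXX = 550 MPa.
Effective throat (given) t_e = 8 mm.
A_we = 8 × 300 = 2400 mm².
F_nw = 0.6 F_EXX = 330 MPa.
φR_n = 0.75 × 330 × 2400 × 10⁻³ = 594 kN.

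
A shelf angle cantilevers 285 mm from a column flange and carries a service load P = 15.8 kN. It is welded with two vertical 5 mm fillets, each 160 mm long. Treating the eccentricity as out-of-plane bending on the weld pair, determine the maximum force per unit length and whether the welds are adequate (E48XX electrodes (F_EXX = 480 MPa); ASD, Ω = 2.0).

f_max ≈ 530 N/mm; NOT adequate

L_w = 2 × 160 = 320 mm; section modulus (unit throat) S = 2 × L²/6 = 8533 mm².
Direct shear f_v = P/L_w = 15.8×10³/320 = 49.38 N/mm.
Moment M = P × e = 15.8×10³ × 285 = 4503000 N·mm; bending f_b = M/S = 527.7 N/mm.
f_max = √(f_v² + f_b²) = √(49.38² + 527.7²) = 530 N/mm.
r_n/Ω = (1/2.0) × 0.6 × 480 × (0.707 × 5) = 509 N/mm → NOT adequate.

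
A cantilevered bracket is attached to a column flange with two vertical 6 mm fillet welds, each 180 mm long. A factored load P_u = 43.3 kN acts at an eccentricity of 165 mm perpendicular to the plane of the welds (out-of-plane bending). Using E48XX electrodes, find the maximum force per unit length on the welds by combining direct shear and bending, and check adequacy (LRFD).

E48XX → F_EXX = 480 MPa.
L_w = 2 × 180 = 360 mm; section modulus (unit throat) S = 2 × L²/6 = 10800 mm².
Direct shear f_v = P/L_w = 43.3×10³/360 = 120.3 N/mm.
Moment M = P × e = 43.3×10³ × 165 = 7144500 N·mm; bending f_b = M/S = 661.5 N/mm.
f_max = √(f_v² + f_b²) = √(120.3² + 661.5²) = 672.4 N/mm.
φr_n = 0.75 × 0.6 × 480 × (0.707 × 6) = 916.3 N/mm → adequate.

f_max ≈ 672 N/mm; adequate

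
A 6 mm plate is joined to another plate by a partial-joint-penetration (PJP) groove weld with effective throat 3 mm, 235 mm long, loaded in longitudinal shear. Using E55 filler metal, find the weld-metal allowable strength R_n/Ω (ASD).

R_n/Ω ≈ 116 kN

E55XX → F_EXX = 550 MPa.
Effective throat (given) t_e = 3 mm.
A_we = 3 × 235 = 705 mm².
F_nw = 0.6 F_EXX = 330 MPa.
R_n/Ω = (330 × 705) / 2.0 × 10⁻³ = 116.3 kN.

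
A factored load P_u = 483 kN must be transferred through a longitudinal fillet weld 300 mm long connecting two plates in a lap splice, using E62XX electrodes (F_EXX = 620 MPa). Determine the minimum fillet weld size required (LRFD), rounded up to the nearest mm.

Total weld length L = 300 mm.
Required throat t_e = P_u / (φ × 0.6 F_EXX × L) = 483 / (0.75 × 0.6 × 620 × 300 × 10⁻³) = 5.771 mm.
Required leg w = t_e / 0.707 = 8.162 mm → use 9 mm.

w = 9 mm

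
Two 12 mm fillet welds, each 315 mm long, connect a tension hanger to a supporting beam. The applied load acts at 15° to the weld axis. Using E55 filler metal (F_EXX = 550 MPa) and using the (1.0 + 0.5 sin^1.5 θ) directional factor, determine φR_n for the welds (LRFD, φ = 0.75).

φR_n ≈ 1410 kN

t_e = 0.707 × 12 = 8.484 mm; A_we = 8.484 × 630 = 5345 mm².
Directional factor: 1.0 + 0.5 sin^1.5(15°) = 1.066.
F_nw = 0.6 × 550 × 1.066 = 351.7 MPa.
φR_n = 0.75 × 351.7 × 5345 × 10⁻³ = 1410 kN.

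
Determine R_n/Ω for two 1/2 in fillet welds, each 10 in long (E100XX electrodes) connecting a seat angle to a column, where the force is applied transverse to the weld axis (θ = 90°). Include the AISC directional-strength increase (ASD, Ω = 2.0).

R_n/Ω ≈ 318 kip

E100XX → F_EXX = 100 ksi.
t_e = 0.707 × 0.5 = 0.3535 in; A_we = 0.3535 × 20 = 7.07 in².
Directional factor: 1.0 + 0.5 sin^1.5(90°) = 1.5.
F_nw = 0.6 × 100 × 1.5 = 90 ksi.
R_n/Ω = (90 × 7.07) / 2.0 = 318.1 kip.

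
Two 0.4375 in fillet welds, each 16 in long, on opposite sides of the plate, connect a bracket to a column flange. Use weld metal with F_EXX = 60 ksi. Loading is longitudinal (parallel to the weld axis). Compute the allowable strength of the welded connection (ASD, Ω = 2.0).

R_n/Ω ≈ 178 kips

Effective throat t_e = 0.707 × 0.4375 = 0.3093 in.
Total length L = 32 in; A_we = 0.3093 × 32 = 9.898 in².
F_nw = 0.6 F_EXX = 0.6 × 60 = 36 ksi.
R_n = 36 × 9.898 = 356.3 kips; R_n/Ω = 356.3/2.0 = 178.2 kips.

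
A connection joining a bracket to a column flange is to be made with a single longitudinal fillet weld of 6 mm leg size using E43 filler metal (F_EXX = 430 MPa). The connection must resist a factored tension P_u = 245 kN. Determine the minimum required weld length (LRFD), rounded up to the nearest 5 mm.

L = 300 mm

Throat t_e = 0.707 × 6 = 4.242 mm.
φr_n = 0.75 × 0.6 × 430 × 4.242 × 10⁻³ = 0.8208 kN/mm.
L_req = P_u / φr_n = 245 / 0.8208 = 298.5 mm total.
Round up → use L = 300 mm.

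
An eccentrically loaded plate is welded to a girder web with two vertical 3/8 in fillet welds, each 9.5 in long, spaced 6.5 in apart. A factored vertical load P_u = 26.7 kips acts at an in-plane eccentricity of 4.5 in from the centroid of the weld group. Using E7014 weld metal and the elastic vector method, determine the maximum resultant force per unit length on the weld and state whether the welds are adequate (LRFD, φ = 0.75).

E70XX → F_EXX = 70 ksi.
Total weld length L_w = 19 in. Treat welds as unit-width lines.
Polar moment about centroid: J = 2[d³/12 + d(b/2)²] = 2[9.5³/12 + 9.5×3.25²] = 343.6 in³.
Direct shear f_v = P/L_w = 26.7 / 19 = 1.405 kip/in (vertical).
Torsion M = P·e = 26.7 × 4.5 = 120.15 kip·in.
Critical point at (x, y) = (3.25, 4.75) from centroid. f_tx = M·y/J = 1.661 kip/in; f_ty = M·x/J = 1.137 kip/in.
Resultant f_max = √[f_tx² + (f_v + f_ty)²] = √[1.661² + (1.405 + 1.137)²] = 3.036 kip/in.
Capacity per unit length: φr_n = 0.75 × 0.6 × 70 × (0.707 × 0.375) = 8.351 kip/in.
3.036 ≤ 8.351 → adequate.

f_max ≈ 3.04 kip/in; adequate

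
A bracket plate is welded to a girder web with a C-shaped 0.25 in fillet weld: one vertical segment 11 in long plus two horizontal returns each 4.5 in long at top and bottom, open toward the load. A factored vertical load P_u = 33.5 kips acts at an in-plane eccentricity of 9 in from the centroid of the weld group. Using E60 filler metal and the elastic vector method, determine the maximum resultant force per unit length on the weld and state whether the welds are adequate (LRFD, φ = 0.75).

f_max ≈ 5.71 kip/in; NOT adequate

E60XX → F_EXX = 60 ksi.
Total weld length L_w = 20 in. Treat welds as unit-width lines.
Centroid: x̄ = 2×4.5×2.25 / 20 = 1.012 in from the vertical weld.
Polar moment about centroid: J = I_x + I_y = [11³/12 + 2×4.5×5.5²] + [11×1.012² + 2(4.5³/12 + 4.5×1.238²)] = 423.4 in³.
Direct shear f_v = P/L_w = 33.5 / 20 = 1.675 kip/in (vertical).
Torsion M = P·e = 33.5 × 9 = 301.5 kip·in.
Critical point at (x, y) = (3.487, 5.5) from centroid. f_tx = M·y/J = 3.916 kip/in; f_ty = M·x/J = 2.483 kip/in.
Resultant f_max = √[f_tx² + (f_v + f_ty)²] = √[3.916² + (1.675 + 2.483)²] = 5.712 kip/in.
Capacity per unit length: φr_n = 0.75 × 0.6 × 60 × (0.707 × 0.25) = 4.772 kip/in.
5.712 > 4.772 → NOT adequate.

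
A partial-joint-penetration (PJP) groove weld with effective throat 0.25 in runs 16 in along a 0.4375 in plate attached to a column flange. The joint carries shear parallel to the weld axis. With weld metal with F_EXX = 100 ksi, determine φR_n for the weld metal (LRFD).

φR_n ≈ 180 kips

Effective throat (given) t_e = 0.25 in.
A_we = 0.25 × 16 = 4 in².
F_nw = 0.6 F_EXX = 60 ksi.
φR_n = 0.75 × 60 × 4 = 180 kips.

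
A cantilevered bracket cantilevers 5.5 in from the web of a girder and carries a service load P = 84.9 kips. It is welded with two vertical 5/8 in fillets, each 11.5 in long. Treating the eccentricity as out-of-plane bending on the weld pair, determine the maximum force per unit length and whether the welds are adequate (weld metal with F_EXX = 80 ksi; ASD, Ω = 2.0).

f_max ≈ 11.2 kip/in; NOT adequate

L_w = 2 × 11.5 = 23 in; section modulus (unit throat) S = 2 × L²/6 = 44.08 in².
Direct shear f_v = P/L_w = 84.9/23 = 3.691 kip/in.
Moment M = P × e = 84.9 × 5.5 = 466.95 kip·in; bending f_b = M/S = 10.59 kip/in.
f_max = √(f_v² + f_b²) = √(3.691² + 10.59²) = 11.22 kip/in.
r_n/Ω = (1/2.0) × 0.6 × 80 × (0.707 × 0.625) = 10.6 kip/in → NOT adequate.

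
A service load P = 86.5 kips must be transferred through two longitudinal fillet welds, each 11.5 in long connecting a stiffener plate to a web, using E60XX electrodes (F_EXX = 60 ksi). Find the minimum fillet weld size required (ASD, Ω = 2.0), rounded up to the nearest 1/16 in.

w = 5/16 in

Total weld length L = 23 in.
Required throat t_e = P × Ω / (0.6 F_EXX × L) = 86.5 × 2.0 / (0.6 × 60 × 23) = 0.2089 in.
Required leg w = t_e / 0.707 = 0.2955 in → use 5/16 in.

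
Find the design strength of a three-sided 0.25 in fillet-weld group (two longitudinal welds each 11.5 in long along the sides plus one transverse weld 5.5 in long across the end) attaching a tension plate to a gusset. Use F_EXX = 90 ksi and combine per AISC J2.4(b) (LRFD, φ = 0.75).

t_e = 0.707 × 0.25 = 0.1767 in.
R_nwl = 0.6 × 90 × 0.1767 × 23 = 219.5 kip (longitudinal, 2 welds).
R_nwt = 0.6 × 90 × 0.1767 × 5.5 = 52.49 kip (transverse, base value).
(i) R_nwl + R_nwt = 272 kip; (ii) 0.85 R_nwl + 1.5 R_nwt = 265.3 kip.
R_n = max = 272 kip [governs: (i)]; φR_n = 204 kip.

φR_n ≈ 204 kip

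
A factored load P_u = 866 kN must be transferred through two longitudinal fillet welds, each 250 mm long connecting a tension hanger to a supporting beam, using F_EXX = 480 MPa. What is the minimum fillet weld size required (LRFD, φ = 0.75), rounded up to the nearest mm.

w = 12 mm

Total weld length L = 500 mm.
Required throat t_e = P_u / (φ × 0.6 F_EXX × L) = 866 / (0.75 × 0.6 × 480 × 500 × 10⁻³) = 8.019 mm.
Required leg w = t_e / 0.707 = 11.34 mm → use 12 mm.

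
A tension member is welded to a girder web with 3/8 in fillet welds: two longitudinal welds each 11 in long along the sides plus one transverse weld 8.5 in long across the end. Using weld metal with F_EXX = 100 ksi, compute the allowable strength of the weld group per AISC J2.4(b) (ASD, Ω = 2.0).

R_n/Ω ≈ 250 kip

t_e = 0.707 × 0.375 = 0.2651 in.
R_nwl = 0.6 × 100 × 0.2651 × 22 = 350 kip (longitudinal, 2 welds).
R_nwt = 0.6 × 100 × 0.2651 × 8.5 = 135.2 kip (transverse, base value).
(i) R_nwl + R_nwt = 485.2 kip; (ii) 0.85 R_nwl + 1.5 R_nwt = 500.3 kip.
R_n = max = 500.3 kip [governs: (ii)]; R_n/Ω = 250.1 kip.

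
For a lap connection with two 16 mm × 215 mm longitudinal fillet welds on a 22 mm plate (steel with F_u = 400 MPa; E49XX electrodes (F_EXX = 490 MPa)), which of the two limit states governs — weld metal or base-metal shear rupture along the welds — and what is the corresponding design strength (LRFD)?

t_e = 0.707 × 16 = 11.31 mm; L = 430 mm.
Weld metal: φR_n = 0.75 × 0.6 × 490 × 11.31 × 430 × 10⁻³ = 1073 kN.
Base metal (shear rupture): φR_n = 0.75 × 0.6 × 400 × 22 × 430 × 10⁻³ = 1703 kN.
Governing: weld metal.

φR_n ≈ 1070 kN (weld metal governs)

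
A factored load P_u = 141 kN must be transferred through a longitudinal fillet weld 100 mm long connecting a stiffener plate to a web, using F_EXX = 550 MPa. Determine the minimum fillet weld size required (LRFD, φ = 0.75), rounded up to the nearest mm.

w = 9 mm

Total weld length L = 100 mm.
Required throat t_e = P_u / (φ × 0.6 F_EXX × L) = 141 / (0.75 × 0.6 × 550 × 100 × 10⁻³) = 5.697 mm.
Required leg w = t_e / 0.707 = 8.058 mm → use 9 mm.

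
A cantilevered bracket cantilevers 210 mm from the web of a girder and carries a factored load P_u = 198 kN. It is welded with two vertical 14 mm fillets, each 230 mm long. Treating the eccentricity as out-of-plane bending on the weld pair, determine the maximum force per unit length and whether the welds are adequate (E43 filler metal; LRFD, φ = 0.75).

E43XX → F_EXX = 430 MPa.
L_w = 2 × 230 = 460 mm; section modulus (unit throat) S = 2 × L²/6 = 17630 mm².
Direct shear f_v = P/L_w = 198×10³/460 = 430.4 N/mm.
Moment M = P × e = 198×10³ × 210 = 41580000 N·mm; bending f_b = M/S = 2358 N/mm.
f_max = √(f_v² + f_b²) = √(430.4² + 2358²) = 2397 N/mm.
φr_n = 0.75 × 0.6 × 430 × (0.707 × 14) = 1915 N/mm → NOT adequate.

f_max ≈ 2400 N/mm; NOT adequate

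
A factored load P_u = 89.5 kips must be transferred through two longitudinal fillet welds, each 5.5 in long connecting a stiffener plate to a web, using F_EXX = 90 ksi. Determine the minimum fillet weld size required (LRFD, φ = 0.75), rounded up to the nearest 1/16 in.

Total weld length L = 11 in.
Required throat t_e = P_u / (φ × 0.6 F_EXX × L) = 89.5 / (0.75 × 0.6 × 90 × 11) = 0.2009 in.
Required leg w = t_e / 0.707 = 0.2842 in → use 5/16 in.

w = 5/16 in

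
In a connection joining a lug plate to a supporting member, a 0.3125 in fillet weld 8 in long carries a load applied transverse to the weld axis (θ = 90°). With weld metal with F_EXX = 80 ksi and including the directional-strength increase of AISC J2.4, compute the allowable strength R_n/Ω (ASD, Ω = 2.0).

R_n/Ω ≈ 63.6 kips

t_e = 0.707 × 0.3125 = 0.2209 in; A_we = 0.2209 × 8 = 1.767 in².
Directional factor: 1.0 + 0.5 sin^1.5(90°) = 1.5.
F_nw = 0.6 × 80 × 1.5 = 72 ksi.
R_n/Ω = (72 × 1.767) / 2.0 = 63.63 kips.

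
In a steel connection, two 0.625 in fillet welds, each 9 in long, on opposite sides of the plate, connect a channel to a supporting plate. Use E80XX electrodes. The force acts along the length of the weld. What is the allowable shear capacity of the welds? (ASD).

R_n/Ω ≈ 191 kips

E80XX → F_EXX = 80 ksi.
Effective throat t_e = 0.707 × 0.625 = 0.4419 in.
Total length L = 18 in; A_we = 0.4419 × 18 = 7.954 in².
F_nw = 0.6 F_EXX = 0.6 × 80 = 48 ksi.
R_n = 48 × 7.954 = 381.8 kips; R_n/Ω = 381.8/2.0 = 190.9 kips.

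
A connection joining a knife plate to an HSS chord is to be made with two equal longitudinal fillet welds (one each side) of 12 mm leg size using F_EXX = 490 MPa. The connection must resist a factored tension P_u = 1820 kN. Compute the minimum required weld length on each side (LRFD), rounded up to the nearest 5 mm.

L = 490 mm on each side

Throat t_e = 0.707 × 12 = 8.484 mm.
φr_n = 0.75 × 0.6 × 490 × 8.484 × 10⁻³ = 1.871 kN/mm.
L_req = P_u / φr_n = 1820 / 1.871 = 972.9 mm total.
Per side: 972.9 / 2 = 486.4 mm.
Round up → use L = 490 mm on each side.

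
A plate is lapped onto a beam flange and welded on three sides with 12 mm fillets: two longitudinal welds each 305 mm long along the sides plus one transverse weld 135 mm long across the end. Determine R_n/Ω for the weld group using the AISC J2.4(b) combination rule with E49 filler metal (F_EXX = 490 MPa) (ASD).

t_e = 0.707 × 12 = 8.484 mm.
R_nwl = 0.6 × 490 × 8.484 × 610 × 10⁻³ = 1522 kN (longitudinal, 2 welds).
R_nwt = 0.6 × 490 × 8.484 × 135 × 10⁻³ = 336.7 kN (transverse, base value).
(i) R_nwl + R_nwt = 1858 kN; (ii) 0.85 R_nwl + 1.5 R_nwt = 1798 kN.
R_n = max = 1858 kN [governs: (i)]; R_n/Ω = 929.1 kN.

R_n/Ω ≈ 929 kN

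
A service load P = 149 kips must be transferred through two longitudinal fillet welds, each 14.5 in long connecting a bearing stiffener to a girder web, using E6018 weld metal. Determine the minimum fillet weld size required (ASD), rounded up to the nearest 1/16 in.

E60XX → F_EXX = 60 ksi.
Total weld length L = 29 in.
Required throat t_e = P × Ω / (0.6 F_EXX × L) = 149 × 2.0 / (0.6 × 60 × 29) = 0.2854 in.
Required leg w = t_e / 0.707 = 0.4037 in → use 7/16 in.

w = 7/16 in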